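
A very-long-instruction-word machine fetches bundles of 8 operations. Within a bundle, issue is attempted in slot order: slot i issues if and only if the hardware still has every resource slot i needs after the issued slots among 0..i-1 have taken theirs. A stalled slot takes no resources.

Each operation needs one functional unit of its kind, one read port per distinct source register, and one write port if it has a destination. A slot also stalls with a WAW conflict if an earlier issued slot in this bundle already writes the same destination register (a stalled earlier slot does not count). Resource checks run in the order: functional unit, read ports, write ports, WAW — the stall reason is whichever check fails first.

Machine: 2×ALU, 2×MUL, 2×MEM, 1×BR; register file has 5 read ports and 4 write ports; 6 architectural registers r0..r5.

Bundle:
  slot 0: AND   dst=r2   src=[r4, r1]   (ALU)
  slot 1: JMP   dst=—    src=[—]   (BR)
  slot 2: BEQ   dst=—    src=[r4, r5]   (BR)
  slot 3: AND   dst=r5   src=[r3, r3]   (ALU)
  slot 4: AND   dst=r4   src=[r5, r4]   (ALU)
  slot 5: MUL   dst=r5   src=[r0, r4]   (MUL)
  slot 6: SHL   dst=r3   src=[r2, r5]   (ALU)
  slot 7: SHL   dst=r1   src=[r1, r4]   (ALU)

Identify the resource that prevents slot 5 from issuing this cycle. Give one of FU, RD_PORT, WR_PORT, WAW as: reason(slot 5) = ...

reason(slot 5) = WAW

[0] ALU needs rd=2 wr=1: ok; after: ALU=1 MUL=2 MEM=2 BR=1, R=3, W=3
[1] BR needs rd=0 wr=0: ok; after: ALU=1 MUL=2 MEM=2 BR=0, R=3, W=3
[2] BR needs rd=2 wr=0: FU; after: ALU=1 MUL=2 MEM=2 BR=0, R=3, W=3
[3] ALU needs rd=1 wr=1: ok; after: ALU=0 MUL=2 MEM=2 BR=0, R=2, W=2
[4] ALU needs rd=2 wr=1: FU; after: ALU=0 MUL=2 MEM=2 BR=0, R=2, W=2
[5] MUL needs rd=2 wr=1: WAW; after: ALU=0 MUL=2 MEM=2 BR=0, R=2, W=2
[6] ALU needs rd=2 wr=1: FU; after: ALU=0 MUL=2 MEM=2 BR=0, R=2, W=2
[7] ALU needs rd=2 wr=1: FU; after: ALU=0 MUL=2 MEM=2 BR=0, R=2, W=2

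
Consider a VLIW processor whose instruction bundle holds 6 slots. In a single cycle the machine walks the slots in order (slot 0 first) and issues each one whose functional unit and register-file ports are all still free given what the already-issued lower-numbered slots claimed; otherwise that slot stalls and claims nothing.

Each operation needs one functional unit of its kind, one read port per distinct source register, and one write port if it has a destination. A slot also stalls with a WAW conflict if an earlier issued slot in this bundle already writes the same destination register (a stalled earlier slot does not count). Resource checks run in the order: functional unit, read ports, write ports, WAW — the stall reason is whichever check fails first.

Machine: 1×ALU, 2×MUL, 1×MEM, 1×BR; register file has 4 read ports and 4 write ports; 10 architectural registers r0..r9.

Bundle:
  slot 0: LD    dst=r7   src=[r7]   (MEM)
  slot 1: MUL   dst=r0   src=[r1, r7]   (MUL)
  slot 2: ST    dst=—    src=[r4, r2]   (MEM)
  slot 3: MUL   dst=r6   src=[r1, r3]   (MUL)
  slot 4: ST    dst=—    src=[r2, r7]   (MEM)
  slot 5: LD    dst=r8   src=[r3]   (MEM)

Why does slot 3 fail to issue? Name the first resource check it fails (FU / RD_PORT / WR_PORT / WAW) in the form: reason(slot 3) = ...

reason(slot 3) = RD_PORT

(0) want 1×MEM +1rd +1wr — yes → AL1|MU2|ME0|BR1|rd3|wr3
(1) want 1×MUL +2rd +1wr — yes → AL1|MU1|ME0|BR1|rd1|wr2
(2) want 1×MEM +2rd +0wr — FU → AL1|MU1|ME0|BR1|rd1|wr2
(3) want 1×MUL +2rd +1wr — RD_PORT → AL1|MU1|ME0|BR1|rd1|wr2
(4) want 1×MEM +2rd +0wr — FU → AL1|MU1|ME0|BR1|rd1|wr2
(5) want 1×MEM +1rd +1wr — FU → AL1|MU1|ME0|BR1|rd1|wr2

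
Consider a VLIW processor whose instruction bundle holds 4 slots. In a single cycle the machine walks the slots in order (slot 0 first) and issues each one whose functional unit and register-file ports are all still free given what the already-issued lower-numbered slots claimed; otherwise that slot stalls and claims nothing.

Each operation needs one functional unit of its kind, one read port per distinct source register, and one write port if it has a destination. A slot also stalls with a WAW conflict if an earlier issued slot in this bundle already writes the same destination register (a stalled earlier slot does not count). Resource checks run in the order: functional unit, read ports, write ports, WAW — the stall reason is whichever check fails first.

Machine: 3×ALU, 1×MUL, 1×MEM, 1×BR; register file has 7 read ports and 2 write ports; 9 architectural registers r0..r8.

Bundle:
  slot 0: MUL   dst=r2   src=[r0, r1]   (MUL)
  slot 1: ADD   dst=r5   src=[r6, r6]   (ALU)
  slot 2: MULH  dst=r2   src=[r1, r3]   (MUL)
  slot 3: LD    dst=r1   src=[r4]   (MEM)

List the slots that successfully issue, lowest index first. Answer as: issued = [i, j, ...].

(0) want 1×MUL +2rd +1wr — yes → AL3|MU0|ME1|BR1|rd5|wr1
(1) want 1×ALU +1rd +1wr — yes → AL2|MU0|ME1|BR1|rd4|wr0
(2) want 1×MUL +2rd +1wr — FU → AL2|MU0|ME1|BR1|rd4|wr0
(3) want 1×MEM +1rd +1wr — WR_PORT → AL2|MU0|ME1|BR1|rd4|wr0

issued = [0, 1]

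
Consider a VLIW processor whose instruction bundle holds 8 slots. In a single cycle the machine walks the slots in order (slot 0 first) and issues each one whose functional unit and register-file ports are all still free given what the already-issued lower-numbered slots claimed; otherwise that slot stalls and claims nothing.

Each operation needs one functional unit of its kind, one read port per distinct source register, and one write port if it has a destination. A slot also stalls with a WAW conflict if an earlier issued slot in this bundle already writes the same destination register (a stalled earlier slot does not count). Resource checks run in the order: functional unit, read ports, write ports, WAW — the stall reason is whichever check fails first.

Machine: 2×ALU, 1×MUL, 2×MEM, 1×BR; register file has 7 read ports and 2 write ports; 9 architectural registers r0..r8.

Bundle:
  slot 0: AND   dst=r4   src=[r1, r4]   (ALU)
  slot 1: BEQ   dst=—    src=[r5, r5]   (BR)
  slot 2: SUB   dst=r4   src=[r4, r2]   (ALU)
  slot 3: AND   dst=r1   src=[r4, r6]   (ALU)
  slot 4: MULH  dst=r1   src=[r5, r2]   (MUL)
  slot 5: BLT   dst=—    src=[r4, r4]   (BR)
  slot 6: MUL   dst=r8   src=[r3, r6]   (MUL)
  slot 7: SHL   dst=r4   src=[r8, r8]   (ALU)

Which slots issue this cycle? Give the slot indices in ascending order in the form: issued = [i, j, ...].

issued = [0, 1, 3]

[0] ALU needs rd=2 wr=1: ok; after: ALU=1 MUL=1 MEM=2 BR=1, R=5, W=1
[1] BR needs rd=1 wr=0: ok; after: ALU=1 MUL=1 MEM=2 BR=0, R=4, W=1
[2] ALU needs rd=2 wr=1: WAW; after: ALU=1 MUL=1 MEM=2 BR=0, R=4, W=1
[3] ALU needs rd=2 wr=1: ok; after: ALU=0 MUL=1 MEM=2 BR=0, R=2, W=0
[4] MUL needs rd=2 wr=1: WR_PORT; after: ALU=0 MUL=1 MEM=2 BR=0, R=2, W=0
[5] BR needs rd=1 wr=0: FU; after: ALU=0 MUL=1 MEM=2 BR=0, R=2, W=0
[6] MUL needs rd=2 wr=1: WR_PORT; after: ALU=0 MUL=1 MEM=2 BR=0, R=2, W=0
[7] ALU needs rd=1 wr=1: FU; after: ALU=0 MUL=1 MEM=2 BR=0, R=2, W=0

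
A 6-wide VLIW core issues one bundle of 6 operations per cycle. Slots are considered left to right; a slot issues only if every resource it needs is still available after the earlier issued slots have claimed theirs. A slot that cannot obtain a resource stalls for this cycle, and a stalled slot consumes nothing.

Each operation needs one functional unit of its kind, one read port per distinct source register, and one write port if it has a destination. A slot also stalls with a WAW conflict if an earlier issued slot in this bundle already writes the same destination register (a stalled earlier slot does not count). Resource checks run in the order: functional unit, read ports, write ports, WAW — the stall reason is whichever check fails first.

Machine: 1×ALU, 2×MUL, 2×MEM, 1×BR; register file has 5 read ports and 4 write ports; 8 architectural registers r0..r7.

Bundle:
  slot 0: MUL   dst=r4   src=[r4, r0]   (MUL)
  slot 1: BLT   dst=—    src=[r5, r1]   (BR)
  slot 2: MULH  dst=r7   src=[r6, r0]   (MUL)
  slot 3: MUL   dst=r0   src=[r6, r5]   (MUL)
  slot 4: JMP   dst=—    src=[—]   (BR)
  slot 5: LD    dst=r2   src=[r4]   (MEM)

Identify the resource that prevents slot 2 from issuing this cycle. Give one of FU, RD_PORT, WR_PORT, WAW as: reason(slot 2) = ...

reason(slot 2) = RD_PORT

slot 0 (MUL): ISSUE — free A1,Mu1,Ld2,B1 rp3 wp3
slot 1 (BR): ISSUE — free A1,Mu1,Ld2,B0 rp1 wp3
slot 2 (MUL): stall RD_PORT — free A1,Mu1,Ld2,B0 rp1 wp3
slot 3 (MUL): stall RD_PORT — free A1,Mu1,Ld2,B0 rp1 wp3
slot 4 (BR): stall FU — free A1,Mu1,Ld2,B0 rp1 wp3
slot 5 (MEM): ISSUE — free A1,Mu1,Ld1,B0 rp0 wp2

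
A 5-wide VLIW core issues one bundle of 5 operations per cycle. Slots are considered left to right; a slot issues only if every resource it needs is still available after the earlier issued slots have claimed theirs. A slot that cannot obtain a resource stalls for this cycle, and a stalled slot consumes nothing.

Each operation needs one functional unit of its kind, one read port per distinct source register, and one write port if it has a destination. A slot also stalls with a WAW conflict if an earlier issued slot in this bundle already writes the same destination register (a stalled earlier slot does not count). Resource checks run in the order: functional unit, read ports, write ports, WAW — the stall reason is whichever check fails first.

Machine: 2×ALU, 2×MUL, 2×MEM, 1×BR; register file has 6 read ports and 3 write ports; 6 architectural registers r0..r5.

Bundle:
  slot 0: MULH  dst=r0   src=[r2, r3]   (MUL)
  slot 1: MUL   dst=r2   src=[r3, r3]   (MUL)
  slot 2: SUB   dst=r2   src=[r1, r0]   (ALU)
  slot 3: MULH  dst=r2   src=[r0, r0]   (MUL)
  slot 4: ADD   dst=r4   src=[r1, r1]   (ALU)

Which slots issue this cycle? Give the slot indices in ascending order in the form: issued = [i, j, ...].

issued = [0, 1, 4]

(0) want 1×MUL +2rd +1wr — yes → AL2|MU1|ME2|BR1|rd4|wr2
(1) want 1×MUL +1rd +1wr — yes → AL2|MU0|ME2|BR1|rd3|wr1
(2) want 1×ALU +2rd +1wr — WAW → AL2|MU0|ME2|BR1|rd3|wr1
(3) want 1×MUL +1rd +1wr — FU → AL2|MU0|ME2|BR1|rd3|wr1
(4) want 1×ALU +1rd +1wr — yes → AL1|MU0|ME2|BR1|rd2|wr0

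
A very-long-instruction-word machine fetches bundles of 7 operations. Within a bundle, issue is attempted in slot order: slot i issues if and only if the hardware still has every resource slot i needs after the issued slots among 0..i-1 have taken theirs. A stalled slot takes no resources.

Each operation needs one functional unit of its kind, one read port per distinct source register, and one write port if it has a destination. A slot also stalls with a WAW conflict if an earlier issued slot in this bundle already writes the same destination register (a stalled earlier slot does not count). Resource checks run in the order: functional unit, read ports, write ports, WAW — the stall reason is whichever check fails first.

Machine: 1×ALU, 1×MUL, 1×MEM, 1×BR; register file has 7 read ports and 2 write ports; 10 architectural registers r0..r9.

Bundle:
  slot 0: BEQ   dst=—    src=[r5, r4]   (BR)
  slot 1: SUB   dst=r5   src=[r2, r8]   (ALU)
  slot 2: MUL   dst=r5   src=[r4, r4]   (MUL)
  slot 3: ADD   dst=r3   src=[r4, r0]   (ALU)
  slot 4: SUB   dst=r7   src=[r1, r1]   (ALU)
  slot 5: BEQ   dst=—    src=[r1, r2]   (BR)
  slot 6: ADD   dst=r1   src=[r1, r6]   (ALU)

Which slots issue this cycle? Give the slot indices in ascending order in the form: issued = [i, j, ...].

issued = [0, 1]

#0 BR src=r5,r4 dispatched  <A:1 Mu:1 Ld:1 B:0 rd:5 wr:2>
#1 ALU src=r2,r8 dispatched  <A:0 Mu:1 Ld:1 B:0 rd:3 wr:1>
#2 MUL src=r4,r4 held:WAW  <A:0 Mu:1 Ld:1 B:0 rd:3 wr:1>
#3 ALU src=r4,r0 held:FU  <A:0 Mu:1 Ld:1 B:0 rd:3 wr:1>
#4 ALU src=r1,r1 held:FU  <A:0 Mu:1 Ld:1 B:0 rd:3 wr:1>
#5 BR src=r1,r2 held:FU  <A:0 Mu:1 Ld:1 B:0 rd:3 wr:1>
#6 ALU src=r1,r6 held:FU  <A:0 Mu:1 Ld:1 B:0 rd:3 wr:1>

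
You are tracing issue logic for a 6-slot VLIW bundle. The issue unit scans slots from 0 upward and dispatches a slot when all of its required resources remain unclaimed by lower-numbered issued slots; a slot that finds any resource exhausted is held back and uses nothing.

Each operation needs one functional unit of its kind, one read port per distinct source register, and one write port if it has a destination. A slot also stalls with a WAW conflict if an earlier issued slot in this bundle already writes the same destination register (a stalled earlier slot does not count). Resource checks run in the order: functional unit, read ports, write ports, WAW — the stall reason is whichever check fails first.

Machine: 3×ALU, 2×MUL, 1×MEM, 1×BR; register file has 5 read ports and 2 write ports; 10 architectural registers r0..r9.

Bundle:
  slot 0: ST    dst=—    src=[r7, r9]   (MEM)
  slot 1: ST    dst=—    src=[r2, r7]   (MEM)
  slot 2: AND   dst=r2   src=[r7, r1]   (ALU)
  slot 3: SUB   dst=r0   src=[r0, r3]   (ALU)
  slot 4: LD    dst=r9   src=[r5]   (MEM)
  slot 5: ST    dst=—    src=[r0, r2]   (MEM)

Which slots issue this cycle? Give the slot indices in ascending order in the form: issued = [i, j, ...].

issued = [0, 2]

  0. MEM ⇒ go  {3A/2Mu/0Ld/1B | 3r 2w}
  1. MEM ⇒ no(FU)  {3A/2Mu/0Ld/1B | 3r 2w}
  2. ALU→r2 ⇒ go  {2A/2Mu/0Ld/1B | 1r 1w}
  3. ALU→r0 ⇒ no(RD_PORT)  {2A/2Mu/0Ld/1B | 1r 1w}
  4. MEM→r9 ⇒ no(FU)  {2A/2Mu/0Ld/1B | 1r 1w}
  5. MEM ⇒ no(FU)  {2A/2Mu/0Ld/1B | 1r 1w}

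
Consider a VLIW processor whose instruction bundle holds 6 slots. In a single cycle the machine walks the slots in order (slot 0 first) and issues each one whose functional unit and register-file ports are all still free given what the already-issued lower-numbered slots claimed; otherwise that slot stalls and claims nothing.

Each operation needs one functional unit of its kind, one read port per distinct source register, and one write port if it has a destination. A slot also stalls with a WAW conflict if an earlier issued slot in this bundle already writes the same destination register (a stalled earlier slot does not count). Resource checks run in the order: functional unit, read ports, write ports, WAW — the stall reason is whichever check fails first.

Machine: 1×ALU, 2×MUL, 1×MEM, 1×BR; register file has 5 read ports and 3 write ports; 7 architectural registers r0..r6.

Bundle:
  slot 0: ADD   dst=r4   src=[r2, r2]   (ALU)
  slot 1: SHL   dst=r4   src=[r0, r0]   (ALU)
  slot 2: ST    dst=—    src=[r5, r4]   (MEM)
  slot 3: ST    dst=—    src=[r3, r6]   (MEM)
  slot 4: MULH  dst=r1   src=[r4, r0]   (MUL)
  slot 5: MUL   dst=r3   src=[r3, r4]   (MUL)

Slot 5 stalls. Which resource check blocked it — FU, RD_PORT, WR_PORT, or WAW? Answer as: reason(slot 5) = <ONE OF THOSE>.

slot 0 (ALU): ISSUE — free A0,Mu2,Ld1,B1 rp4 wp2
slot 1 (ALU): stall FU — free A0,Mu2,Ld1,B1 rp4 wp2
slot 2 (MEM): ISSUE — free A0,Mu2,Ld0,B1 rp2 wp2
slot 3 (MEM): stall FU — free A0,Mu2,Ld0,B1 rp2 wp2
slot 4 (MUL): ISSUE — free A0,Mu1,Ld0,B1 rp0 wp1
slot 5 (MUL): stall RD_PORT — free A0,Mu1,Ld0,B1 rp0 wp1

reason(slot 5) = RD_PORT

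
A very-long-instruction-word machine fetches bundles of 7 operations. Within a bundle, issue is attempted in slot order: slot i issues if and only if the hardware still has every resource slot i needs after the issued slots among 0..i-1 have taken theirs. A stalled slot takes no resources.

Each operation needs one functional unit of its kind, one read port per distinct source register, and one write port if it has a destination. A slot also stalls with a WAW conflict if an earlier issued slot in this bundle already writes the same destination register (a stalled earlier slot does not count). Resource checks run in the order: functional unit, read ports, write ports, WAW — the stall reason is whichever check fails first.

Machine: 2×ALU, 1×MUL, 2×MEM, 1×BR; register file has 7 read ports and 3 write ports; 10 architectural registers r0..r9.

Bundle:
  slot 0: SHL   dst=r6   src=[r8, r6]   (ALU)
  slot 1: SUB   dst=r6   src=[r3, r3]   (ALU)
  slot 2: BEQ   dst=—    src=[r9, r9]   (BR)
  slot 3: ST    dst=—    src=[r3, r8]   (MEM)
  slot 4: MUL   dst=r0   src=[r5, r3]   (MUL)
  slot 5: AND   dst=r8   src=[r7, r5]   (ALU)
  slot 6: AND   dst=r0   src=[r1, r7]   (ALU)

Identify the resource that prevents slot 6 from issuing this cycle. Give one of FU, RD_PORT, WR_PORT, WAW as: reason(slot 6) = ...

#0 ALU src=r8,r6 dispatched  <A:1 Mu:1 Ld:2 B:1 rd:5 wr:2>
#1 ALU src=r3,r3 held:WAW  <A:1 Mu:1 Ld:2 B:1 rd:5 wr:2>
#2 BR src=r9,r9 dispatched  <A:1 Mu:1 Ld:2 B:0 rd:4 wr:2>
#3 MEM src=r3,r8 dispatched  <A:1 Mu:1 Ld:1 B:0 rd:2 wr:2>
#4 MUL src=r5,r3 dispatched  <A:1 Mu:0 Ld:1 B:0 rd:0 wr:1>
#5 ALU src=r7,r5 held:RD_PORT  <A:1 Mu:0 Ld:1 B:0 rd:0 wr:1>
#6 ALU src=r1,r7 held:RD_PORT  <A:1 Mu:0 Ld:1 B:0 rd:0 wr:1>

reason(slot 6) = RD_PORT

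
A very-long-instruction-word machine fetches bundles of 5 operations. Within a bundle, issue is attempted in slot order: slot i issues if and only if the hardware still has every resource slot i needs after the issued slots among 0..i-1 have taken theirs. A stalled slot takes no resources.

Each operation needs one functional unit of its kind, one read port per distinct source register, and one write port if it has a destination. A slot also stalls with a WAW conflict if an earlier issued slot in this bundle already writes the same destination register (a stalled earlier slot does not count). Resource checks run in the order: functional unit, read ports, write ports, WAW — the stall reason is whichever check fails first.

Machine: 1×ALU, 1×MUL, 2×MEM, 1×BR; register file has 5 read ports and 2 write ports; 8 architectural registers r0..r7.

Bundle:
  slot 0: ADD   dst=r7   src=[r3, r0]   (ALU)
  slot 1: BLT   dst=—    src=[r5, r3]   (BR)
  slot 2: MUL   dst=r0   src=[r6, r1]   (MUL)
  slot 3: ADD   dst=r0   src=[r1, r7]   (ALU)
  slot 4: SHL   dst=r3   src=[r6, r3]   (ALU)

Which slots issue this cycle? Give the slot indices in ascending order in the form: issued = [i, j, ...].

[0] ALU needs rd=2 wr=1: ok; after: ALU=0 MUL=1 MEM=2 BR=1, R=3, W=1
[1] BR needs rd=2 wr=0: ok; after: ALU=0 MUL=1 MEM=2 BR=0, R=1, W=1
[2] MUL needs rd=2 wr=1: RD_PORT; after: ALU=0 MUL=1 MEM=2 BR=0, R=1, W=1
[3] ALU needs rd=2 wr=1: FU; after: ALU=0 MUL=1 MEM=2 BR=0, R=1, W=1
[4] ALU needs rd=2 wr=1: FU; after: ALU=0 MUL=1 MEM=2 BR=0, R=1, W=1

issued = [0, 1]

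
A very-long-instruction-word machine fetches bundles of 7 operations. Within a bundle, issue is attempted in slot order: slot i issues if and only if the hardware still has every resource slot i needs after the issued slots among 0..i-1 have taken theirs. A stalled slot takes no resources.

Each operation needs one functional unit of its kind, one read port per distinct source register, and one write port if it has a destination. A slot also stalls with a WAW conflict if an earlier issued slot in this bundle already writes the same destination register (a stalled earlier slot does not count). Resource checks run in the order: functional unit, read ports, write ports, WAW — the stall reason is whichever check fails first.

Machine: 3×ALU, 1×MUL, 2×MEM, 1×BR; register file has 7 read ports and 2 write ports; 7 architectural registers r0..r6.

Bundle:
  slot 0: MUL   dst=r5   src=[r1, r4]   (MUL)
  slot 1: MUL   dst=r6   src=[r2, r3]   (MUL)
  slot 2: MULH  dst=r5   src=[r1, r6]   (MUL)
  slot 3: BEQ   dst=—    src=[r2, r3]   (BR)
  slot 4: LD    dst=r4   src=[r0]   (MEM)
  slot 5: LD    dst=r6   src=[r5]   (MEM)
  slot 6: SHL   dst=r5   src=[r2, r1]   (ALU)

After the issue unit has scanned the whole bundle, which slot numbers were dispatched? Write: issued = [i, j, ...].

issued = [0, 3, 4]

(0) want 1×MUL +2rd +1wr — yes → AL3|MU0|ME2|BR1|rd5|wr1
(1) want 1×MUL +2rd +1wr — FU → AL3|MU0|ME2|BR1|rd5|wr1
(2) want 1×MUL +2rd +1wr — FU → AL3|MU0|ME2|BR1|rd5|wr1
(3) want 1×BR +2rd +0wr — yes → AL3|MU0|ME2|BR0|rd3|wr1
(4) want 1×MEM +1rd +1wr — yes → AL3|MU0|ME1|BR0|rd2|wr0
(5) want 1×MEM +1rd +1wr — WR_PORT → AL3|MU0|ME1|BR0|rd2|wr0
(6) want 1×ALU +2rd +1wr — WR_PORT → AL3|MU0|ME1|BR0|rd2|wr0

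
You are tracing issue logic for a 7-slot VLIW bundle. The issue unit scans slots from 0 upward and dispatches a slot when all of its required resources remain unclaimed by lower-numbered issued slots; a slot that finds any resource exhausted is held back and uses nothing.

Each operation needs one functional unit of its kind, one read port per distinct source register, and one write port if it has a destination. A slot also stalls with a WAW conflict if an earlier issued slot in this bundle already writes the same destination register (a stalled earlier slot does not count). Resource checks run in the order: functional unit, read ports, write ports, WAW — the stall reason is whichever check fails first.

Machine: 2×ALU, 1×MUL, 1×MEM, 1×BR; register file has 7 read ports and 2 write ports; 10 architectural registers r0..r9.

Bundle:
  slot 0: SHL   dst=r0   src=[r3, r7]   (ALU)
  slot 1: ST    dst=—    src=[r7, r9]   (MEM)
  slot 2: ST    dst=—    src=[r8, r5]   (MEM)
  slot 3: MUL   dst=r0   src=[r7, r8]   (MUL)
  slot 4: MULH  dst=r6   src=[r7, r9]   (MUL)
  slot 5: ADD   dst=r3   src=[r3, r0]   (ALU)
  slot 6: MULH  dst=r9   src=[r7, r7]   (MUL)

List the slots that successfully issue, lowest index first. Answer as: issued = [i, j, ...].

issued = [0, 1, 4]

  0. ALU→r0 ⇒ go  {1A/1Mu/1Ld/1B | 5r 1w}
  1. MEM ⇒ go  {1A/1Mu/0Ld/1B | 3r 1w}
  2. MEM ⇒ no(FU)  {1A/1Mu/0Ld/1B | 3r 1w}
  3. MUL→r0 ⇒ no(WAW)  {1A/1Mu/0Ld/1B | 3r 1w}
  4. MUL→r6 ⇒ go  {1A/0Mu/0Ld/1B | 1r 0w}
  5. ALU→r3 ⇒ no(RD_PORT)  {1A/0Mu/0Ld/1B | 1r 0w}
  6. MUL→r9 ⇒ no(FU)  {1A/0Mu/0Ld/1B | 1r 0w}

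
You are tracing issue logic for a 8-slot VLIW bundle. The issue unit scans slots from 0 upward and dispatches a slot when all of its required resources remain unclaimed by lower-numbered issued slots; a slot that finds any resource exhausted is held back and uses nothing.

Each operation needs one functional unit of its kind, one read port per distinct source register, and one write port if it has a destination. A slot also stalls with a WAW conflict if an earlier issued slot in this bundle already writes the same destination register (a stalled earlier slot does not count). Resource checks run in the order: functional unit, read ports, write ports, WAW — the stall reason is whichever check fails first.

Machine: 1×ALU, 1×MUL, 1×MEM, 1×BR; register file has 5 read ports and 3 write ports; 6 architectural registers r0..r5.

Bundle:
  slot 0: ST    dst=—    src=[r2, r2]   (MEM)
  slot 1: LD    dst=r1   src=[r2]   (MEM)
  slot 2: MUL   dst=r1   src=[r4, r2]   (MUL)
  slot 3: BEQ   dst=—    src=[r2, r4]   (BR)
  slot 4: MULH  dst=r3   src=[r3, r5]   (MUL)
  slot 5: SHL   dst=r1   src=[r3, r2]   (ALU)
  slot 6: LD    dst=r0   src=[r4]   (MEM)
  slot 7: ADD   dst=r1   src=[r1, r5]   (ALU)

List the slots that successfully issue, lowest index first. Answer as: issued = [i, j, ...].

issued = [0, 2, 3]

  0. MEM ⇒ go  {1A/1Mu/0Ld/1B | 4r 3w}
  1. MEM→r1 ⇒ no(FU)  {1A/1Mu/0Ld/1B | 4r 3w}
  2. MUL→r1 ⇒ go  {1A/0Mu/0Ld/1B | 2r 2w}
  3. BR ⇒ go  {1A/0Mu/0Ld/0B | 0r 2w}
  4. MUL→r3 ⇒ no(FU)  {1A/0Mu/0Ld/0B | 0r 2w}
  5. ALU→r1 ⇒ no(RD_PORT)  {1A/0Mu/0Ld/0B | 0r 2w}
  6. MEM→r0 ⇒ no(FU)  {1A/0Mu/0Ld/0B | 0r 2w}
  7. ALU→r1 ⇒ no(RD_PORT)  {1A/0Mu/0Ld/0B | 0r 2w}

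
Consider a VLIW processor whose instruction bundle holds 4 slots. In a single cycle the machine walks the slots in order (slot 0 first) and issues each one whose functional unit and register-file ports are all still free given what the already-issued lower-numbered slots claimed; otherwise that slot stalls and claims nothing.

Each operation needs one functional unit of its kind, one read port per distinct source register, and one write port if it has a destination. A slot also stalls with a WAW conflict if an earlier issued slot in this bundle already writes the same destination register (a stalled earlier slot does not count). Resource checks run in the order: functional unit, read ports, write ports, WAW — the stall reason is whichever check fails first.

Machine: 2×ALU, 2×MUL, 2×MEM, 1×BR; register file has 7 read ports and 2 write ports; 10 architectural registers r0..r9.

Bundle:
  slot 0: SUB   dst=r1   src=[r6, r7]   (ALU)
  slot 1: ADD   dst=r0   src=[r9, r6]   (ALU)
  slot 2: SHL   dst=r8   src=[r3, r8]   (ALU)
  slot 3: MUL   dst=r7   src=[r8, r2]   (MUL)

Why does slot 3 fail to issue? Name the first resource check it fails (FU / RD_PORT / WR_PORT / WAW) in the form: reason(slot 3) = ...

[0] ALU needs rd=2 wr=1: ok; after: ALU=1 MUL=2 MEM=2 BR=1, R=5, W=1
[1] ALU needs rd=2 wr=1: ok; after: ALU=0 MUL=2 MEM=2 BR=1, R=3, W=0
[2] ALU needs rd=2 wr=1: FU; after: ALU=0 MUL=2 MEM=2 BR=1, R=3, W=0
[3] MUL needs rd=2 wr=1: WR_PORT; after: ALU=0 MUL=2 MEM=2 BR=1, R=3, W=0

reason(slot 3) = WR_PORT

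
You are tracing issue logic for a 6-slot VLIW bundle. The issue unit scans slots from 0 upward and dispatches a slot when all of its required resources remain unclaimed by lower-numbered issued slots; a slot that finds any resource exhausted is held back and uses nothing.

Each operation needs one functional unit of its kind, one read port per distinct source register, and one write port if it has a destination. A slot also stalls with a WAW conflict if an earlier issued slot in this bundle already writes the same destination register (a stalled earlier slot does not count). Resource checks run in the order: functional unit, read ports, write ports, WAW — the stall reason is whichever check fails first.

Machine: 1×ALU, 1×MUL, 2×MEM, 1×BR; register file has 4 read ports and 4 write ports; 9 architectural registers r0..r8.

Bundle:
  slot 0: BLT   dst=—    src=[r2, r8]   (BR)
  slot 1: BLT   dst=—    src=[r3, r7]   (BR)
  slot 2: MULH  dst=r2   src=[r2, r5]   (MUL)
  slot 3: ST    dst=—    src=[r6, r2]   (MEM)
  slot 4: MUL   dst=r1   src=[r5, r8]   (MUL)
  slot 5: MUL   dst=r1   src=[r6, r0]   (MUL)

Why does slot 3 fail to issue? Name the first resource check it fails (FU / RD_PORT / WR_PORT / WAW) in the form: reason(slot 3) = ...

  0. BR ⇒ go  {1A/1Mu/2Ld/0B | 2r 4w}
  1. BR ⇒ no(FU)  {1A/1Mu/2Ld/0B | 2r 4w}
  2. MUL→r2 ⇒ go  {1A/0Mu/2Ld/0B | 0r 3w}
  3. MEM ⇒ no(RD_PORT)  {1A/0Mu/2Ld/0B | 0r 3w}
  4. MUL→r1 ⇒ no(FU)  {1A/0Mu/2Ld/0B | 0r 3w}
  5. MUL→r1 ⇒ no(FU)  {1A/0Mu/2Ld/0B | 0r 3w}

reason(slot 3) = RD_PORT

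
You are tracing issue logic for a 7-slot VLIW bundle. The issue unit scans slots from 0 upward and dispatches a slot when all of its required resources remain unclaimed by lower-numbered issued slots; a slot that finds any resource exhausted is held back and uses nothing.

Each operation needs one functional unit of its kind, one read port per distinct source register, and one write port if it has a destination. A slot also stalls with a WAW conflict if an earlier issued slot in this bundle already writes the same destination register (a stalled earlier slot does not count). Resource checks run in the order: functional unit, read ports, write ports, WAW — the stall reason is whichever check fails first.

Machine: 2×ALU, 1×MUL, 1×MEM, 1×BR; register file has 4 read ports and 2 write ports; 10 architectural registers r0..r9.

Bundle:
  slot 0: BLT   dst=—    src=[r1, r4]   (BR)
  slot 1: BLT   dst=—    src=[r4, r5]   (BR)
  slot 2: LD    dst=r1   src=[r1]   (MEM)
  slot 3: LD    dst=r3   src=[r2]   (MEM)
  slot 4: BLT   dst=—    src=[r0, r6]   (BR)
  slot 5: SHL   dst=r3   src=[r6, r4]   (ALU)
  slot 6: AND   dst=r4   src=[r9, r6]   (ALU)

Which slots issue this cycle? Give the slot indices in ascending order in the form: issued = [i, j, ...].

#0 BR src=r1,r4 dispatched  <A:2 Mu:1 Ld:1 B:0 rd:2 wr:2>
#1 BR src=r4,r5 held:FU  <A:2 Mu:1 Ld:1 B:0 rd:2 wr:2>
#2 MEM src=r1 dispatched  <A:2 Mu:1 Ld:0 B:0 rd:1 wr:1>
#3 MEM src=r2 held:FU  <A:2 Mu:1 Ld:0 B:0 rd:1 wr:1>
#4 BR src=r0,r6 held:FU  <A:2 Mu:1 Ld:0 B:0 rd:1 wr:1>
#5 ALU src=r6,r4 held:RD_PORT  <A:2 Mu:1 Ld:0 B:0 rd:1 wr:1>
#6 ALU src=r9,r6 held:RD_PORT  <A:2 Mu:1 Ld:0 B:0 rd:1 wr:1>

issued = [0, 2]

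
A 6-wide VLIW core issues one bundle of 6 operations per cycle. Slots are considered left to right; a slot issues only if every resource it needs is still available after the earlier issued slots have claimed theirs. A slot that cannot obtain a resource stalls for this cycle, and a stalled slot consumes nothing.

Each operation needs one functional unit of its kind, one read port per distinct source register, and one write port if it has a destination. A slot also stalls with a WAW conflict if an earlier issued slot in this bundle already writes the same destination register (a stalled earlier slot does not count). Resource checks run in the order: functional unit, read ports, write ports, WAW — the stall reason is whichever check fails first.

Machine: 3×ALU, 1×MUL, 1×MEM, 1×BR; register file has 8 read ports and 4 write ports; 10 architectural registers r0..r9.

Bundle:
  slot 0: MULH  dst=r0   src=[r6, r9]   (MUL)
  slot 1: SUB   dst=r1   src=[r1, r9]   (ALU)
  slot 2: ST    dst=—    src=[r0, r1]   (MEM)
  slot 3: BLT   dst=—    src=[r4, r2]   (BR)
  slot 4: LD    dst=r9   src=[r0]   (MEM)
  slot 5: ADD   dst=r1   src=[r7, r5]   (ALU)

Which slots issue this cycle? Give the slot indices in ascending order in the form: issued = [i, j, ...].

(0) want 1×MUL +2rd +1wr — yes → AL3|MU0|ME1|BR1|rd6|wr3
(1) want 1×ALU +2rd +1wr — yes → AL2|MU0|ME1|BR1|rd4|wr2
(2) want 1×MEM +2rd +0wr — yes → AL2|MU0|ME0|BR1|rd2|wr2
(3) want 1×BR +2rd +0wr — yes → AL2|MU0|ME0|BR0|rd0|wr2
(4) want 1×MEM +1rd +1wr — FU → AL2|MU0|ME0|BR0|rd0|wr2
(5) want 1×ALU +2rd +1wr — RD_PORT → AL2|MU0|ME0|BR0|rd0|wr2

issued = [0, 1, 2, 3]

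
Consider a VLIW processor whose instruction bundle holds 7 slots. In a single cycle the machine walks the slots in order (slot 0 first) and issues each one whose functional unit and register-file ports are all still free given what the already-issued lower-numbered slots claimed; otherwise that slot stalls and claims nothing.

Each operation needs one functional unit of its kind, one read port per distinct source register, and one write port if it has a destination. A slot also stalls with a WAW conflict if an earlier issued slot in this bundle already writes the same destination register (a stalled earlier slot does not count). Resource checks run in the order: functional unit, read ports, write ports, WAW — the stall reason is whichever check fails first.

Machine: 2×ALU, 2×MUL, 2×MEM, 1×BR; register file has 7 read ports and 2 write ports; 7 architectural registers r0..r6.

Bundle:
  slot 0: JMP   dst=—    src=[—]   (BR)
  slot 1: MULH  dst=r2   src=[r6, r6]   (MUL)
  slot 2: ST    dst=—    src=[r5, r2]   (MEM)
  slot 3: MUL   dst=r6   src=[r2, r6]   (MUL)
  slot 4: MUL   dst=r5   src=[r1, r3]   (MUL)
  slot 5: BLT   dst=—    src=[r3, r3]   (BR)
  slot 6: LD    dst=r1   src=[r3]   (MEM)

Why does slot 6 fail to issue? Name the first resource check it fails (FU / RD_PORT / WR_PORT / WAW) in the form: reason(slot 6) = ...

#0 BR src=- dispatched  <A:2 Mu:2 Ld:2 B:0 rd:7 wr:2>
#1 MUL src=r6,r6 dispatched  <A:2 Mu:1 Ld:2 B:0 rd:6 wr:1>
#2 MEM src=r5,r2 dispatched  <A:2 Mu:1 Ld:1 B:0 rd:4 wr:1>
#3 MUL src=r2,r6 dispatched  <A:2 Mu:0 Ld:1 B:0 rd:2 wr:0>
#4 MUL src=r1,r3 held:FU  <A:2 Mu:0 Ld:1 B:0 rd:2 wr:0>
#5 BR src=r3,r3 held:FU  <A:2 Mu:0 Ld:1 B:0 rd:2 wr:0>
#6 MEM src=r3 held:WR_PORT  <A:2 Mu:0 Ld:1 B:0 rd:2 wr:0>

reason(slot 6) = WR_PORT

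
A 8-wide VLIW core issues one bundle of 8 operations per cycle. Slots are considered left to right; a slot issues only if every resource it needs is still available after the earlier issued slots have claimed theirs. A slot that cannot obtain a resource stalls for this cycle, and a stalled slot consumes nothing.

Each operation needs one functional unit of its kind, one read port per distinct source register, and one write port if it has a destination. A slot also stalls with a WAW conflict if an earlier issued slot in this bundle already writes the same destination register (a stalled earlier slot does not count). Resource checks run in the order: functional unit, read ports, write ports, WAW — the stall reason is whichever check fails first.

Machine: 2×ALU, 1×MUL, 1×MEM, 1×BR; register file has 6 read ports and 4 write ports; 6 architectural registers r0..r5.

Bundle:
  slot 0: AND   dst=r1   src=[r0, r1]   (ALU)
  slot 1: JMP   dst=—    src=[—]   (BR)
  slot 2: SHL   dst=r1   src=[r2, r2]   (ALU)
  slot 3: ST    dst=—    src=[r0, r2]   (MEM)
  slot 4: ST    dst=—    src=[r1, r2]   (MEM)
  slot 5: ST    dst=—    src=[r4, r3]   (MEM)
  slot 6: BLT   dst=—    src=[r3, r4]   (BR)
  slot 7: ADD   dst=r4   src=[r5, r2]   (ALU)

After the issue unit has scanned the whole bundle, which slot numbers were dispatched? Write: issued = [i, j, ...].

  0. ALU→r1 ⇒ go  {1A/1Mu/1Ld/1B | 4r 3w}
  1. BR ⇒ go  {1A/1Mu/1Ld/0B | 4r 3w}
  2. ALU→r1 ⇒ no(WAW)  {1A/1Mu/1Ld/0B | 4r 3w}
  3. MEM ⇒ go  {1A/1Mu/0Ld/0B | 2r 3w}
  4. MEM ⇒ no(FU)  {1A/1Mu/0Ld/0B | 2r 3w}
  5. MEM ⇒ no(FU)  {1A/1Mu/0Ld/0B | 2r 3w}
  6. BR ⇒ no(FU)  {1A/1Mu/0Ld/0B | 2r 3w}
  7. ALU→r4 ⇒ go  {0A/1Mu/0Ld/0B | 0r 2w}

issued = [0, 1, 3, 7]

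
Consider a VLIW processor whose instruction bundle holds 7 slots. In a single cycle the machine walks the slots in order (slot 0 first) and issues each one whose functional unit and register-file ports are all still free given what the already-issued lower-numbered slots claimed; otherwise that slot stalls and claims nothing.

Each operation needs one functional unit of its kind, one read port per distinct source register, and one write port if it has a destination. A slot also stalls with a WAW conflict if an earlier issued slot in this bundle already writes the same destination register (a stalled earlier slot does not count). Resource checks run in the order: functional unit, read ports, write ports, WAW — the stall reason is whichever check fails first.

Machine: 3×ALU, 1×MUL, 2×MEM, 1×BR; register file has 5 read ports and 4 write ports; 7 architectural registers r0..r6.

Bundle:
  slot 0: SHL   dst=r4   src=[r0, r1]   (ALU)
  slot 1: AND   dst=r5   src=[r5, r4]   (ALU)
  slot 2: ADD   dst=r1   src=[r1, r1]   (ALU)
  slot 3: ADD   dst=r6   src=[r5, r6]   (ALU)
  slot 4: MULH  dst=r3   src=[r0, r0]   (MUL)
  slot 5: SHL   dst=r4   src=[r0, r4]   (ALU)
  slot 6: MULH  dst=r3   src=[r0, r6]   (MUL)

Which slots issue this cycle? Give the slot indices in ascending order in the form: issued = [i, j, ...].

issued = [0, 1, 2]

[0] ALU needs rd=2 wr=1: ok; after: ALU=2 MUL=1 MEM=2 BR=1, R=3, W=3
[1] ALU needs rd=2 wr=1: ok; after: ALU=1 MUL=1 MEM=2 BR=1, R=1, W=2
[2] ALU needs rd=1 wr=1: ok; after: ALU=0 MUL=1 MEM=2 BR=1, R=0, W=1
[3] ALU needs rd=2 wr=1: FU; after: ALU=0 MUL=1 MEM=2 BR=1, R=0, W=1
[4] MUL needs rd=1 wr=1: RD_PORT; after: ALU=0 MUL=1 MEM=2 BR=1, R=0, W=1
[5] ALU needs rd=2 wr=1: FU; after: ALU=0 MUL=1 MEM=2 BR=1, R=0, W=1
[6] MUL needs rd=2 wr=1: RD_PORT; after: ALU=0 MUL=1 MEM=2 BR=1, R=0, W=1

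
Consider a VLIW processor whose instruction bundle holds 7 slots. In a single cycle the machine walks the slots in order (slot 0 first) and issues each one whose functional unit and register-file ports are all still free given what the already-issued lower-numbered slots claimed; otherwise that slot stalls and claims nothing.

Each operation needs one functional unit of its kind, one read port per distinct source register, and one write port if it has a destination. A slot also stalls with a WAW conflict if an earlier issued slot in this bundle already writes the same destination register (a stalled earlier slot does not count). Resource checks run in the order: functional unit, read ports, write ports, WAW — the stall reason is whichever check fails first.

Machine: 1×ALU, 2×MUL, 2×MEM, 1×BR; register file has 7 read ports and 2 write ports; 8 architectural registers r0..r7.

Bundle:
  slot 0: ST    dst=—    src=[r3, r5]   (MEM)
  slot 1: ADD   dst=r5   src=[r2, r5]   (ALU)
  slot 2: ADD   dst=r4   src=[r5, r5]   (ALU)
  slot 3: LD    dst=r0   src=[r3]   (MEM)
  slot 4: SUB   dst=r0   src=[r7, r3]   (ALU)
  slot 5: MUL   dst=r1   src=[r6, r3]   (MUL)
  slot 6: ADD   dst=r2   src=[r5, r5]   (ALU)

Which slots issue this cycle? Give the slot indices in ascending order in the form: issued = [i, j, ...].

issued = [0, 1, 3]

[0] MEM needs rd=2 wr=0: ok; after: ALU=1 MUL=2 MEM=1 BR=1, R=5, W=2
[1] ALU needs rd=2 wr=1: ok; after: ALU=0 MUL=2 MEM=1 BR=1, R=3, W=1
[2] ALU needs rd=1 wr=1: FU; after: ALU=0 MUL=2 MEM=1 BR=1, R=3, W=1
[3] MEM needs rd=1 wr=1: ok; after: ALU=0 MUL=2 MEM=0 BR=1, R=2, W=0
[4] ALU needs rd=2 wr=1: FU; after: ALU=0 MUL=2 MEM=0 BR=1, R=2, W=0
[5] MUL needs rd=2 wr=1: WR_PORT; after: ALU=0 MUL=2 MEM=0 BR=1, R=2, W=0
[6] ALU needs rd=1 wr=1: FU; after: ALU=0 MUL=2 MEM=0 BR=1, R=2, W=0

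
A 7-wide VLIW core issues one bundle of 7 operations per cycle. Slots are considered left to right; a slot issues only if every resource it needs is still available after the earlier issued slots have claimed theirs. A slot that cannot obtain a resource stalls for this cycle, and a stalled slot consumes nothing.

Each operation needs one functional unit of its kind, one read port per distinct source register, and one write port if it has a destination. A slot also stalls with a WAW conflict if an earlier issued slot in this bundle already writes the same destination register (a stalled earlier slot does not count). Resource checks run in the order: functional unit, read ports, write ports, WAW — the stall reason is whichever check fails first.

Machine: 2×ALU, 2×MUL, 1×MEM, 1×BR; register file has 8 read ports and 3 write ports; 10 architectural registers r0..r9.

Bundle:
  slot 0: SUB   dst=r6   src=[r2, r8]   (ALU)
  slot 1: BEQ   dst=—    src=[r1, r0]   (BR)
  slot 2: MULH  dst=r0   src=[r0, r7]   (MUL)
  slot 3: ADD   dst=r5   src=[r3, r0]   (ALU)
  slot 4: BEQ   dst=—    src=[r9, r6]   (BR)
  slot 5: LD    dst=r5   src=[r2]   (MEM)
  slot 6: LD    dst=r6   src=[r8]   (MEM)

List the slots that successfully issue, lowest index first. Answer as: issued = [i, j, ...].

issued = [0, 1, 2, 3]

(0) want 1×ALU +2rd +1wr — yes → AL1|MU2|ME1|BR1|rd6|wr2
(1) want 1×BR +2rd +0wr — yes → AL1|MU2|ME1|BR0|rd4|wr2
(2) want 1×MUL +2rd +1wr — yes → AL1|MU1|ME1|BR0|rd2|wr1
(3) want 1×ALU +2rd +1wr — yes → AL0|MU1|ME1|BR0|rd0|wr0
(4) want 1×BR +2rd +0wr — FU → AL0|MU1|ME1|BR0|rd0|wr0
(5) want 1×MEM +1rd +1wr — RD_PORT → AL0|MU1|ME1|BR0|rd0|wr0
(6) want 1×MEM +1rd +1wr — RD_PORT → AL0|MU1|ME1|BR0|rd0|wr0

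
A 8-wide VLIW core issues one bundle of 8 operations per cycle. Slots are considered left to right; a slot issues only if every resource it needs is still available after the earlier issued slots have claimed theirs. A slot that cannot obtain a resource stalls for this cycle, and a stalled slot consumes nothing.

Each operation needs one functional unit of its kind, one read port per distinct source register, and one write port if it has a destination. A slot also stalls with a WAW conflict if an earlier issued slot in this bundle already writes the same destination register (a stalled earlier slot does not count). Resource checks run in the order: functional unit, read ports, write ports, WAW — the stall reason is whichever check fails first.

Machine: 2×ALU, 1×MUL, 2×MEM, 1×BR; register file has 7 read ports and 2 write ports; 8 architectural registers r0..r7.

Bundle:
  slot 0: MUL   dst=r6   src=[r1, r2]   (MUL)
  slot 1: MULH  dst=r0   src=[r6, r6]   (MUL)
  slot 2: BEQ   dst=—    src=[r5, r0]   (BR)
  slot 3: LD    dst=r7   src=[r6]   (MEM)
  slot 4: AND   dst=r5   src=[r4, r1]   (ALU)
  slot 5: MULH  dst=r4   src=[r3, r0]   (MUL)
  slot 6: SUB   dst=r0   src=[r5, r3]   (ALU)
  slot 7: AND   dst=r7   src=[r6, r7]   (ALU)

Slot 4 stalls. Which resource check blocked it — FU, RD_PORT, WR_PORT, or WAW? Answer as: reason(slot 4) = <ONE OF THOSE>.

(0) want 1×MUL +2rd +1wr — yes → AL2|MU0|ME2|BR1|rd5|wr1
(1) want 1×MUL +1rd +1wr — FU → AL2|MU0|ME2|BR1|rd5|wr1
(2) want 1×BR +2rd +0wr — yes → AL2|MU0|ME2|BR0|rd3|wr1
(3) want 1×MEM +1rd +1wr — yes → AL2|MU0|ME1|BR0|rd2|wr0
(4) want 1×ALU +2rd +1wr — WR_PORT → AL2|MU0|ME1|BR0|rd2|wr0
(5) want 1×MUL +2rd +1wr — FU → AL2|MU0|ME1|BR0|rd2|wr0
(6) want 1×ALU +2rd +1wr — WR_PORT → AL2|MU0|ME1|BR0|rd2|wr0
(7) want 1×ALU +2rd +1wr — WR_PORT → AL2|MU0|ME1|BR0|rd2|wr0

reason(slot 4) = WR_PORT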